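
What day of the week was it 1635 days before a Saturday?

Tuesday

1635 − 233·7 = 4, so 1635 ≡ 4 (mod 7).
Saturday − 4 days → Tuesday.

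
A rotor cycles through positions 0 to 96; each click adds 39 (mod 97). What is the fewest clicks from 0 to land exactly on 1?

5

39·5 = 195 = 2·97 + 1, so 39⁻¹ ≡ 5 (mod 97).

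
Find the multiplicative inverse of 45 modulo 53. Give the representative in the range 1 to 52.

45·33 = 1485 = 28·53 + 1, so 45⁻¹ ≡ 33 (mod 53).

33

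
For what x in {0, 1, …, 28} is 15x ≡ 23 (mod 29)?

17

The inverse of 15 mod 29 is 2 (since 15·2 = 30 ≡ 1).
So x ≡ 2·23 = 46 ≡ 17 (mod 29).
Check: 15·17 = 255 = 8·29 + 23.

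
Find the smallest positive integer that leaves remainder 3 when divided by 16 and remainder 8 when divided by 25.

83

x ≡ 3 (mod 16) gives x ∈ {3, 19, 35, 51, 67, 83}.
The first of these with x mod 25 = 8 is 83.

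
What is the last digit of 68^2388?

Powers of 8 mod 10 repeat with period 4: 8, 4, 2, 6.
2388 mod 4 = 0, so the last digit matches 8^4 = 6.

6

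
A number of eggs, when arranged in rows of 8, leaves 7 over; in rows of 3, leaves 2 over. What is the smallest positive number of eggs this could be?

x ≡ 2 (mod 3) gives x ∈ {2, 5, 8, 11, 14, 17, 20, 23}.
The first of these with x mod 8 = 7 is 23.

23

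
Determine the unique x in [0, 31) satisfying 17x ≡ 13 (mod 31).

19

17⁻¹ ≡ 11 (mod 31) because 17·11 = 187 = 6·31 + 1.
So x ≡ 11·13 = 143 ≡ 19 (mod 31).
Check: 17·19 = 323 = 10·31 + 13.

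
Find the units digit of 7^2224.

1

Last digits of 7^n: 7, 9, 3, 1 (period 4).
2224 leaves remainder 0 on division by 4, so 7^2224 ends in 1.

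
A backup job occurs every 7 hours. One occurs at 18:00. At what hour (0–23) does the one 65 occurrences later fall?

17

65·7 = 455.
455 mod 24 = 23 (since 18·24 = 432).
(18 + 23) mod 24 = 17.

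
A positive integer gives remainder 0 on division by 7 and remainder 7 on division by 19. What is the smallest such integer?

Since 19·3 ≡ 1 (mod 7), take x = 7 + 19·((0−7)·3 mod 7) = 7 + 19·0 = 7.
Check: 7 mod 7 = 0, 7 mod 19 = 7.

7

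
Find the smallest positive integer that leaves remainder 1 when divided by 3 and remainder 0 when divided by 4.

Since 4·1 ≡ 1 (mod 3), take x = 0 + 4·((1−0)·1 mod 3) = 0 + 4·1 = 4.
Check: 4 mod 3 = 1, 4 mod 4 = 0.

4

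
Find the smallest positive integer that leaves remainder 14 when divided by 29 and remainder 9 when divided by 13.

217

Since 13·9 ≡ 1 (mod 29), take x = 9 + 13·((14−9)·9 mod 29) = 9 + 13·16 = 217.
Check: 217 mod 29 = 14, 217 mod 13 = 9.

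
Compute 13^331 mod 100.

Square-and-reduce mod 100: 13^1≡13, 13^2≡69, 13^4≡61, 13^8≡21, 13^16≡41, 13^32≡81, 13^64≡61, 13^128≡21, 13^256≡41.
Since 331 = 1 + 2 + 8 + 64 + 256 in binary, 13^331 ≡ 13·69·21·61·41 ≡ 37 (mod 100).

37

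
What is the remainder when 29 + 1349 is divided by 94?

1349 = 14·94 + 33, so 1349 mod 94 = 33.
(29 + 33) mod 94 = 62.

62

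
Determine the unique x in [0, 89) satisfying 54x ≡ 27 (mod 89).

45

54⁻¹ ≡ 61 (mod 89) because 54·61 = 3294 = 37·89 + 1.
Multiplying both sides by 61: x ≡ 61·27 = 1647 ≡ 45 (mod 89).
Check: 54·45 = 2430 = 27·89 + 27.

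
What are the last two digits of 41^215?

01

Successive squares of 41 mod 100: 41^1≡41, 41^2≡81, 41^4≡61, 41^8≡21, 41^16≡41, 41^32≡81, 41^64≡61, 41^128≡21.
215 = 1 + 2 + 4 + 16 + 64 + 128, so 41^215 ≡ 41·81·61·41·61·21 ≡ 1 (mod 100).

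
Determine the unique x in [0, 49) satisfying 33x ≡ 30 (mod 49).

The inverse of 33 mod 49 is 3 (since 33·3 = 99 ≡ 1).
So x ≡ 3·30 = 90 ≡ 41 (mod 49).

41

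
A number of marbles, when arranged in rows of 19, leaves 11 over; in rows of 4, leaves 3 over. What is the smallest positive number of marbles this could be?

x ≡ 3 (mod 4) gives x ∈ {3, 7, 11}.
The first of these with x mod 19 = 11 is 11.

11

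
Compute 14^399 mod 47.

7

Successive squares of 14 mod 47: 14^1≡14, 14^2≡8, 14^4≡17, 14^8≡7, 14^16≡2, 14^32≡4, 14^64≡16, 14^128≡21, 14^256≡18.
Since 399 = 1 + 2 + 4 + 8 + 128 + 256 in binary, 14^399 ≡ 14·8·17·7·21·18 ≡ 7 (mod 47).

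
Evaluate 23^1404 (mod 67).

By repeated squaring mod 67: 23^1≡23, 23^2≡60, 23^4≡49, 23^8≡56, 23^16≡54, 23^32≡35, 23^64≡19, 23^128≡26, 23^256≡6, 23^512≡36, 23^1024≡23.
Since 1404 = 4 + 8 + 16 + 32 + 64 + 256 + 1024 in binary, 23^1404 ≡ 49·56·54·35·19·6·23 ≡ 24 (mod 67).

24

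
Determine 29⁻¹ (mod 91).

22

29·22 = 638 = 7·91 + 1, so 29⁻¹ ≡ 22 (mod 91).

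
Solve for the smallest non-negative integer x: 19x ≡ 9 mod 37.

The inverse of 19 mod 37 is 2 (since 19·2 = 38 ≡ 1).
So x ≡ 2·9 = 18 ≡ 18 (mod 37).
Check: 19·18 = 342 = 9·37 + 9.

18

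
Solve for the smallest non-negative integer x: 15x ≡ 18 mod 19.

5

The inverse of 15 mod 19 is 14 (since 15·14 = 210 ≡ 1).
So x ≡ 14·18 = 252 ≡ 5 (mod 19).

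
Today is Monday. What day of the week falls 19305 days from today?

Sunday

19305 = 2757·7 + 6, so 19305 mod 7 = 6.
Monday + 6 days → Sunday.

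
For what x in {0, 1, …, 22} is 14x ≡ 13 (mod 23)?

14⁻¹ ≡ 5 (mod 23) because 14·5 = 70 = 3·23 + 1.
Multiplying both sides by 5: x ≡ 5·13 = 65 ≡ 19 (mod 23).

19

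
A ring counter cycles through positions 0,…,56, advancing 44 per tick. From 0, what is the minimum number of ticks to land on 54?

The inverse of 44 mod 57 is 35 (since 44·35 = 1540 ≡ 1).
So x ≡ 35·54 = 1890 ≡ 9 (mod 57).

9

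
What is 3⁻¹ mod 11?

3·4 = 12 = 1·11 + 1, so 3⁻¹ ≡ 4 (mod 11).

4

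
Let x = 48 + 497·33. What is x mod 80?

497·33 = 16401.
16401 = 205·80 + 1, so 16401 mod 80 = 1.
(48 + 1) mod 80 = 49.

49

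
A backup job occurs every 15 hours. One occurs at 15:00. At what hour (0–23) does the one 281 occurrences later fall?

6

281·15 = 4215.
Dividing 4215 by 24 gives quotient 175 and remainder 15.
(15 + 15) mod 24 = 6.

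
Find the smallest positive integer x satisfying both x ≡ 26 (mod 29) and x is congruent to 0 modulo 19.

x ≡ 0 (mod 19) gives x ∈ {0, 19, 38, 57, 76, 95, 114, 133, …}.
The first of these with x mod 29 = 26 is 171.

171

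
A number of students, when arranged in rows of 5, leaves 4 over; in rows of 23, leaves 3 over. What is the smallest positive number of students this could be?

x ≡ 4 (mod 5) gives x ∈ {4, 9, 14, 19, 24, 29, 34, 39, …}.
The first of these with x mod 23 = 3 is 49.

49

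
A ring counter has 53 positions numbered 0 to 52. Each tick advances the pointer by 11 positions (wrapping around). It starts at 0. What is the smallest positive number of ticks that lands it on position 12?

30

The inverse of 11 mod 53 is 29 (since 11·29 = 319 ≡ 1).
Multiplying both sides by 29: x ≡ 29·12 = 348 ≡ 30 (mod 53).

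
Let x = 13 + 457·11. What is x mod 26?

457·11 = 5027.
5027 − 193·26 = 9, so 5027 ≡ 9 (mod 26).
(13 + 9) mod 26 = 22.

22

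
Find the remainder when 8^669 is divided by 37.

Square-and-reduce mod 37: 8^1≡8, 8^2≡27, 8^4≡26, 8^8≡10, 8^16≡26, 8^32≡10, 8^64≡26, 8^128≡10, 8^256≡26, 8^512≡10.
669 = 1 + 4 + 8 + 16 + 128 + 512, so 8^669 ≡ 8·26·10·26·10·10 ≡ 6 (mod 37).

6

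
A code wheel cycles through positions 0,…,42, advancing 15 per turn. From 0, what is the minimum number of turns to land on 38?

14

The inverse of 15 mod 43 is 23 (since 15·23 = 345 ≡ 1).
Multiplying both sides by 23: x ≡ 23·38 = 874 ≡ 14 (mod 43).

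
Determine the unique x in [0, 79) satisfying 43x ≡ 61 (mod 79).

40

43⁻¹ ≡ 68 (mod 79) because 43·68 = 2924 = 37·79 + 1.
So x ≡ 68·61 = 4148 ≡ 40 (mod 79).
Check: 43·40 = 1720 = 21·79 + 61.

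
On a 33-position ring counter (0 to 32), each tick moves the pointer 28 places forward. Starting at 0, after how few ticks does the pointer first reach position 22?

28⁻¹ ≡ 13 (mod 33) because 28·13 = 364 = 11·33 + 1.
Multiplying both sides by 13: x ≡ 13·22 = 286 ≡ 22 (mod 33).

22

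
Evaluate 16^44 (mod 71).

2

Successive squares of 16 mod 71: 16^1≡16, 16^2≡43, 16^4≡3, 16^8≡9, 16^16≡10, 16^32≡29.
44 = 4 + 8 + 32, so 16^44 ≡ 3·9·29 ≡ 2 (mod 71).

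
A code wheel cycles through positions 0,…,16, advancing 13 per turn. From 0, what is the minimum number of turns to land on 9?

2

13⁻¹ ≡ 4 (mod 17) because 13·4 = 52 = 3·17 + 1.
Multiplying both sides by 4: x ≡ 4·9 = 36 ≡ 2 (mod 17).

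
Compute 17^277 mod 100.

77

By repeated squaring mod 100: 17^1≡17, 17^2≡89, 17^4≡21, 17^8≡41, 17^16≡81, 17^32≡61, 17^64≡21, 17^128≡41, 17^256≡81.
277 = 1 + 4 + 16 + 256, so 17^277 ≡ 17·21·81·81 ≡ 77 (mod 100).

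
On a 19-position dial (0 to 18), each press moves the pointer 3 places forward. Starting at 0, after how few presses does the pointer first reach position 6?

2

3⁻¹ ≡ 13 (mod 19) because 3·13 = 39 = 2·19 + 1.
Multiplying both sides by 13: x ≡ 13·6 = 78 ≡ 2 (mod 19).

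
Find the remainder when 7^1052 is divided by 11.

5

By repeated squaring mod 11: 7^1≡7, 7^2≡5, 7^4≡3, 7^8≡9, 7^16≡4, 7^32≡5, 7^64≡3, 7^128≡9, 7^256≡4, 7^512≡5, 7^1024≡3.
Since 1052 = 4 + 8 + 16 + 1024 in binary, 7^1052 ≡ 3·9·4·3 ≡ 5 (mod 11).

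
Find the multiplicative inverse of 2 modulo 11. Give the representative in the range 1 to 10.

6

2·6 = 12 = 1·11 + 1, so 2⁻¹ ≡ 6 (mod 11).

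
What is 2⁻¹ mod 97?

49

97 = 48·2 + 1
2 = 2·1 + 0
Back-substituting gives 2·49 ≡ 1 (mod 97).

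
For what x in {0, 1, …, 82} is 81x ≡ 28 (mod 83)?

69

The inverse of 81 mod 83 is 41 (since 81·41 = 3321 ≡ 1).
Multiplying both sides by 41: x ≡ 41·28 = 1148 ≡ 69 (mod 83).
Check: 81·69 = 5589 = 67·83 + 28.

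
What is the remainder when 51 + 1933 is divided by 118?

96

1933 − 16·118 = 45, so 1933 ≡ 45 (mod 118).
(51 + 45) mod 118 = 96.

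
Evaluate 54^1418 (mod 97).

6

Square-and-reduce mod 97: 54^1≡54, 54^2≡6, 54^4≡36, 54^8≡35, 54^16≡61, 54^32≡35, 54^64≡61, 54^128≡35, 54^256≡61, 54^512≡35, 54^1024≡61.
Since 1418 = 2 + 8 + 128 + 256 + 1024 in binary, 54^1418 ≡ 6·35·35·61·61 ≡ 6 (mod 97).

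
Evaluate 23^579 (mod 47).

Successive squares of 23 mod 47: 23^1≡23, 23^2≡12, 23^4≡3, 23^8≡9, 23^16≡34, 23^32≡28, 23^64≡32, 23^128≡37, 23^256≡6, 23^512≡36.
Since 579 = 1 + 2 + 64 + 512 in binary, 23^579 ≡ 23·12·32·36 ≡ 44 (mod 47).

44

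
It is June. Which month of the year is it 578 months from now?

Dividing 578 by 12 gives quotient 48 and remainder 2.
June + 2 months → August.

August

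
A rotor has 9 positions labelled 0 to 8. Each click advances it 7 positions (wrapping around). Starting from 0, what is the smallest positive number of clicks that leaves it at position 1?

9 = 1·7 + 2
7 = 3·2 + 1
2 = 2·1 + 0
Back-substituting gives 7·4 ≡ 1 (mod 9).

4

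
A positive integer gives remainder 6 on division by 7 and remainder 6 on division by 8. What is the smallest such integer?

6

Since 8·1 ≡ 1 (mod 7), take x = 6 + 8·((6−6)·1 mod 7) = 6 + 8·0 = 6.
Check: 6 mod 7 = 6, 6 mod 8 = 6.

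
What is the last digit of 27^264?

Last digits of 7^n: 7, 9, 3, 1 (period 4).
264 leaves remainder 0 on division by 4, so 27^264 ends in 1.

1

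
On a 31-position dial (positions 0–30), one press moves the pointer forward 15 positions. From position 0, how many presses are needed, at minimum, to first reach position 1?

31 = 2·15 + 1
15 = 15·1 + 0
Back-substituting gives 15·29 ≡ 1 (mod 31).

29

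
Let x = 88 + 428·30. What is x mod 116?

52

428·30 = 12840.
12840 − 110·116 = 80, so 12840 ≡ 80 (mod 116).
(88 + 80) mod 116 = 52.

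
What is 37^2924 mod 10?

1

The units digit of 37^n cycles with period 4: 7, 9, 3, 1, …
2924 mod 4 = 0, so the last digit matches 7^4 = 1.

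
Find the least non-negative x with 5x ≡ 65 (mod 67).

13

The inverse of 5 mod 67 is 27 (since 5·27 = 135 ≡ 1).
So x ≡ 27·65 = 1755 ≡ 13 (mod 67).
Check: 5·13 = 65 = 0·67 + 65.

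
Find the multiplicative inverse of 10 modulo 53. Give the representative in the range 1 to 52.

16

10·16 = 160 = 3·53 + 1, so 10⁻¹ ≡ 16 (mod 53).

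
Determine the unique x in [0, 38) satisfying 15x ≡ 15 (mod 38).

1

The inverse of 15 mod 38 is 33 (since 15·33 = 495 ≡ 1).
So x ≡ 33·15 = 495 ≡ 1 (mod 38).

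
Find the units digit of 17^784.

1

The units digit of 17^n cycles with period 4: 7, 9, 3, 1, …
784 leaves remainder 0 on division by 4, so 17^784 ends in 1.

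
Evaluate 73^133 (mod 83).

Successive squares of 73 mod 83: 73^1≡73, 73^2≡17, 73^4≡40, 73^8≡23, 73^16≡31, 73^32≡48, 73^64≡63, 73^128≡68.
Since 133 = 1 + 4 + 128 in binary, 73^133 ≡ 73·40·68 ≡ 24 (mod 83).

24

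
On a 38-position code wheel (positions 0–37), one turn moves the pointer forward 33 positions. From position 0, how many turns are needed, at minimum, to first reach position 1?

15

38 = 1·33 + 5
33 = 6·5 + 3
5 = 1·3 + 2
3 = 1·2 + 1
2 = 2·1 + 0
Back-substituting gives 33·15 ≡ 1 (mod 38).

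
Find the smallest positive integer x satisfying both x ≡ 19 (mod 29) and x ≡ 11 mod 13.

193

x ≡ 11 (mod 13) gives x ∈ {11, 24, 37, 50, 63, 76, 89, 102, …}.
The first of these with x mod 29 = 19 is 193.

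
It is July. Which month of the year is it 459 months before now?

April

Dividing 459 by 12 gives quotient 38 and remainder 3.
July − 3 months → April.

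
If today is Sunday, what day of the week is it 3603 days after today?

Friday

3603 = 514·7 + 5, so 3603 mod 7 = 5.
Sunday + 5 days → Friday.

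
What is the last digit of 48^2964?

6

Powers of 8 mod 10 repeat with period 4: 8, 4, 2, 6.
2964 leaves remainder 0 on division by 4, so 48^2964 ends in 6.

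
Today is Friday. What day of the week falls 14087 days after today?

Monday

Dividing 14087 by 7 gives quotient 2012 and remainder 3.
Friday + 3 days → Monday.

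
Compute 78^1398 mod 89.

Square-and-reduce mod 89: 78^1≡78, 78^2≡32, 78^4≡45, 78^8≡67, 78^16≡39, 78^32≡8, 78^64≡64, 78^128≡2, 78^256≡4, 78^512≡16, 78^1024≡78.
1398 = 2 + 4 + 16 + 32 + 64 + 256 + 1024, so 78^1398 ≡ 32·45·39·8·64·4·78 ≡ 78 (mod 89).

78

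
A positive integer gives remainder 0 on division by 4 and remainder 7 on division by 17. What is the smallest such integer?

x ≡ 0 (mod 4) gives x ∈ {0, 4, 8, 12, 16, 20, 24}.
The first of these with x mod 17 = 7 is 24.

24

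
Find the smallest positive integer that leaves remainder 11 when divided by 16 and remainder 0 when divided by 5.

Since 5·13 ≡ 1 (mod 16), take x = 0 + 5·((11−0)·13 mod 16) = 0 + 5·15 = 75.
Check: 75 mod 16 = 11, 75 mod 5 = 0.

75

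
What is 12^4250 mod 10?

4

The units digit of 12^n cycles with period 4: 2, 4, 8, 6, …
4250 leaves remainder 2 on division by 4, so 12^4250 ends in 4.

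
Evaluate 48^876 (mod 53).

Successive squares of 48 mod 53: 48^1≡48, 48^2≡25, 48^4≡42, 48^8≡15, 48^16≡13, 48^32≡10, 48^64≡47, 48^128≡36, 48^256≡24, 48^512≡46.
Since 876 = 4 + 8 + 32 + 64 + 256 + 512 in binary, 48^876 ≡ 42·15·10·47·24·46 ≡ 46 (mod 53).

46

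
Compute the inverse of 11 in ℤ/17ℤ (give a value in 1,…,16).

11·14 = 154 = 9·17 + 1, so 11⁻¹ ≡ 14 (mod 17).

14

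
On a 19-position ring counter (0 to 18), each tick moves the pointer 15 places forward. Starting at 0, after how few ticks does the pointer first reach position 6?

The inverse of 15 mod 19 is 14 (since 15·14 = 210 ≡ 1).
Multiplying both sides by 14: x ≡ 14·6 = 84 ≡ 8 (mod 19).
Check: 15·8 = 120 = 6·19 + 6.

8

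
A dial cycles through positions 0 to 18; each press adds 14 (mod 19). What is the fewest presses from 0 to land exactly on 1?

15

19 = 1·14 + 5
14 = 2·5 + 4
5 = 1·4 + 1
4 = 4·1 + 0
Back-substituting gives 14·15 ≡ 1 (mod 19).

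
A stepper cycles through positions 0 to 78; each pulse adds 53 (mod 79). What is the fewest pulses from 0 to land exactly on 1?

79 = 1·53 + 26
53 = 2·26 + 1
26 = 26·1 + 0
Back-substituting gives 53·3 ≡ 1 (mod 79).

3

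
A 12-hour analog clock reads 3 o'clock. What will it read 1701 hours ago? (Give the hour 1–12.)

6

1701 mod 12 = 9 (since 141·12 = 1692).
3 − 9 → 6 on a 12-hour dial.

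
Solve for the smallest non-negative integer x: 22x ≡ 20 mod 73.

22⁻¹ ≡ 10 (mod 73) because 22·10 = 220 = 3·73 + 1.
So x ≡ 10·20 = 200 ≡ 54 (mod 73).

54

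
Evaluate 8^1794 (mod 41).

4

By repeated squaring mod 41: 8^1≡8, 8^2≡23, 8^4≡37, 8^8≡16, 8^16≡10, 8^32≡18, 8^64≡37, 8^128≡16, 8^256≡10, 8^512≡18, 8^1024≡37.
Since 1794 = 2 + 256 + 512 + 1024 in binary, 8^1794 ≡ 23·10·18·37 ≡ 4 (mod 41).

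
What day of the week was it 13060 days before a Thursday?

13060 = 1865·7 + 5, so 13060 mod 7 = 5.
Thursday − 5 days → Saturday.

Saturday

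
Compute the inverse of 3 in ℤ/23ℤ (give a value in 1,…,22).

3·8 = 24 = 1·23 + 1, so 3⁻¹ ≡ 8 (mod 23).

8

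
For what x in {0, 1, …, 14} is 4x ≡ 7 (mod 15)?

13

4⁻¹ ≡ 4 (mod 15) because 4·4 = 16 = 1·15 + 1.
So x ≡ 4·7 = 28 ≡ 13 (mod 15).
Check: 4·13 = 52 = 3·15 + 7.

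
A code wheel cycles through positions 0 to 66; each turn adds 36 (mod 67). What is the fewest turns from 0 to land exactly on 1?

67 = 1·36 + 31
36 = 1·31 + 5
31 = 6·5 + 1
5 = 5·1 + 0
Back-substituting gives 36·54 ≡ 1 (mod 67).

54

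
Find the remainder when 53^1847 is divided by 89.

42

Square-and-reduce mod 89: 53^1≡53, 53^2≡50, 53^4≡8, 53^8≡64, 53^16≡2, 53^32≡4, 53^64≡16, 53^128≡78, 53^256≡32, 53^512≡45, 53^1024≡67.
1847 = 1 + 2 + 4 + 16 + 32 + 256 + 512 + 1024, so 53^1847 ≡ 53·50·8·2·4·32·45·67 ≡ 42 (mod 89).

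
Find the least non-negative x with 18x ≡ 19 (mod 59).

18⁻¹ ≡ 23 (mod 59) because 18·23 = 414 = 7·59 + 1.
Multiplying both sides by 23: x ≡ 23·19 = 437 ≡ 24 (mod 59).

24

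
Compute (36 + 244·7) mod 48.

16

244·7 = 1708.
Dividing 1708 by 48 gives quotient 35 and remainder 28.
(36 + 28) mod 48 = 16.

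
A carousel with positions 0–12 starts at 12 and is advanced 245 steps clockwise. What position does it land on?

10

Dividing 245 by 13 gives quotient 18 and remainder 11.
(12 + 11) mod 13 = 10.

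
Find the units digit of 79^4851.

Last digits of 9^n: 9, 1 (period 2).
4851 leaves remainder 1 on division by 2, so 79^4851 ends in 9.

9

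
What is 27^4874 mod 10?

Powers of 7 mod 10 repeat with period 4: 7, 9, 3, 1.
4874 mod 4 = 2, so the last digit matches 7^2 = 9.

9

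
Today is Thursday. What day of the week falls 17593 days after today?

Saturday

17593 mod 7 = 2 (since 2513·7 = 17591).
Thursday + 2 days → Saturday.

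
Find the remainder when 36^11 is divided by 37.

Successive squares of 36 mod 37: 36^1≡36, 36^2≡1, 36^4≡1, 36^8≡1.
Since 11 = 1 + 2 + 8 in binary, 36^11 ≡ 36·1·1 ≡ 36 (mod 37).

36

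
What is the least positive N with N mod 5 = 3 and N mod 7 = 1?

8

x ≡ 3 (mod 5) gives x ∈ {3, 8}.
The first of these with x mod 7 = 1 is 8.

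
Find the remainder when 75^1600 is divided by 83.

Successive squares of 75 mod 83: 75^1≡75, 75^2≡64, 75^4≡29, 75^8≡11, 75^16≡38, 75^32≡33, 75^64≡10, 75^128≡17, 75^256≡40, 75^512≡23, 75^1024≡31.
Since 1600 = 64 + 512 + 1024 in binary, 75^1600 ≡ 10·23·31 ≡ 75 (mod 83).

75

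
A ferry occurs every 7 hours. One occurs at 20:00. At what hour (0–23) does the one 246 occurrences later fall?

14

246·7 = 1722.
1722 = 71·24 + 18, so 1722 mod 24 = 18.
(20 + 18) mod 24 = 14.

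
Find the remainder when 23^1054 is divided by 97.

Square-and-reduce mod 97: 23^1≡23, 23^2≡44, 23^4≡93, 23^8≡16, 23^16≡62, 23^32≡61, 23^64≡35, 23^128≡61, 23^256≡35, 23^512≡61, 23^1024≡35.
1054 = 2 + 4 + 8 + 16 + 1024, so 23^1054 ≡ 44·93·16·62·35 ≡ 86 (mod 97).

86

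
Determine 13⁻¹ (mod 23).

13·16 = 208 = 9·23 + 1, so 13⁻¹ ≡ 16 (mod 23).

16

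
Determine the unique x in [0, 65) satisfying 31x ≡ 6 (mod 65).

31⁻¹ ≡ 21 (mod 65) because 31·21 = 651 = 10·65 + 1.
So x ≡ 21·6 = 126 ≡ 61 (mod 65).
Check: 31·61 = 1891 = 29·65 + 6.

61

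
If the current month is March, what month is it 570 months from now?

Dividing 570 by 12 gives quotient 47 and remainder 6.
March + 6 months → September.

September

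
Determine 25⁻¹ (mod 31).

25·5 = 125 = 4·31 + 1, so 25⁻¹ ≡ 5 (mod 31).

5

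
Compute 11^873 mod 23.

By repeated squaring mod 23: 11^1≡11, 11^2≡6, 11^4≡13, 11^8≡8, 11^16≡18, 11^32≡2, 11^64≡4, 11^128≡16, 11^256≡3, 11^512≡9.
873 = 1 + 8 + 32 + 64 + 256 + 512, so 11^873 ≡ 11·8·2·4·3·9 ≡ 10 (mod 23).

10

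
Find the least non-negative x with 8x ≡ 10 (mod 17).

14

The inverse of 8 mod 17 is 15 (since 8·15 = 120 ≡ 1).
Multiplying both sides by 15: x ≡ 15·10 = 150 ≡ 14 (mod 17).
Check: 8·14 = 112 = 6·17 + 10.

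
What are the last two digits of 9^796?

By repeated squaring mod 100: 9^1≡9, 9^2≡81, 9^4≡61, 9^8≡21, 9^16≡41, 9^32≡81, 9^64≡61, 9^128≡21, 9^256≡41, 9^512≡81.
796 = 4 + 8 + 16 + 256 + 512, so 9^796 ≡ 61·21·41·41·81 ≡ 41 (mod 100).

41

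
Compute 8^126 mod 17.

Successive squares of 8 mod 17: 8^1≡8, 8^2≡13, 8^4≡16, 8^8≡1, 8^16≡1, 8^32≡1, 8^64≡1.
126 = 2 + 4 + 8 + 16 + 32 + 64, so 8^126 ≡ 13·16·1·1·1·1 ≡ 4 (mod 17).

4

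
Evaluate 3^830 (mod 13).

By repeated squaring mod 13: 3^1≡3, 3^2≡9, 3^4≡3, 3^8≡9, 3^16≡3, 3^32≡9, 3^64≡3, 3^128≡9, 3^256≡3, 3^512≡9.
830 = 2 + 4 + 8 + 16 + 32 + 256 + 512, so 3^830 ≡ 9·3·9·3·9·3·9 ≡ 9 (mod 13).

9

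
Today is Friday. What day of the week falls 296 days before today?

296 − 42·7 = 2, so 296 ≡ 2 (mod 7).
Friday − 2 days → Wednesday.

Wednesday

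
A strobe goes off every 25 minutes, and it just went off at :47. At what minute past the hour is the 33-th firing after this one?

33·25 = 825.
825 = 13·60 + 45, so 825 mod 60 = 45.
(47 + 45) mod 60 = 32.

32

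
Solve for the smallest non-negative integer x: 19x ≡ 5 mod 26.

3

The inverse of 19 mod 26 is 11 (since 19·11 = 209 ≡ 1).
So x ≡ 11·5 = 55 ≡ 3 (mod 26).
Check: 19·3 = 57 = 2·26 + 5.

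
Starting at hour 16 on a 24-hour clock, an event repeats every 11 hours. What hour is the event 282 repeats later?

22

282·11 = 3102.
3102 mod 24 = 6 (since 129·24 = 3096).
(16 + 6) mod 24 = 22.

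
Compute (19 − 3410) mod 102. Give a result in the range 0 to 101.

3410 mod 102 = 44 (since 33·102 = 3366).
(19 − 44) mod 102 = 77.

77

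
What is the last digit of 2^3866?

4

Last digits of 2^n: 2, 4, 8, 6 (period 4).
3866 leaves remainder 2 on division by 4, so 2^3866 ends in 4.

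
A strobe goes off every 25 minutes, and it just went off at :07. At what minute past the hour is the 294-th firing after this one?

37

294·25 = 7350.
7350 mod 60 = 30 (since 122·60 = 7320).
(7 + 30) mod 60 = 37.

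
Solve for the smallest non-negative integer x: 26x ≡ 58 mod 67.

The inverse of 26 mod 67 is 49 (since 26·49 = 1274 ≡ 1).
Multiplying both sides by 49: x ≡ 49·58 = 2842 ≡ 28 (mod 67).

28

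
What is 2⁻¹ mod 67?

2·34 = 68 = 1·67 + 1, so 2⁻¹ ≡ 34 (mod 67).

34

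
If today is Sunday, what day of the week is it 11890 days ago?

11890 = 1698·7 + 4, so 11890 mod 7 = 4.
Sunday − 4 days → Wednesday.

Wednesday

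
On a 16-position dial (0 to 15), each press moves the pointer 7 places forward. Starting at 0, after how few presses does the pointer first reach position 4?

12

The inverse of 7 mod 16 is 7 (since 7·7 = 49 ≡ 1).
So x ≡ 7·4 = 28 ≡ 12 (mod 16).
Check: 7·12 = 84 = 5·16 + 4.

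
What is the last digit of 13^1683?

7

The units digit of 13^n cycles with period 4: 3, 9, 7, 1, …
1683 leaves remainder 3 on division by 4, so 13^1683 ends in 7.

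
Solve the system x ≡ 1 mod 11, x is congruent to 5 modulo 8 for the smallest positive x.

x ≡ 5 (mod 8) gives x ∈ {5, 13, 21, 29, 37, 45}.
The first of these with x mod 11 = 1 is 45.

45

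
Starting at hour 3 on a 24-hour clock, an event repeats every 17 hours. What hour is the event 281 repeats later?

4

281·17 = 4777.
Dividing 4777 by 24 gives quotient 199 and remainder 1.
(3 + 1) mod 24 = 4.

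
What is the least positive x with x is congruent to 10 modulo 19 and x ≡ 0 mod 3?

48

x ≡ 0 (mod 3) gives x ∈ {0, 3, 6, 9, 12, 15, 18, 21, …}.
The first of these with x mod 19 = 10 is 48.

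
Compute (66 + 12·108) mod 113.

6

12·108 = 1296.
1296 = 11·113 + 53, so 1296 mod 113 = 53.
(66 + 53) mod 113 = 6.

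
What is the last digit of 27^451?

Last digits of 7^n: 7, 9, 3, 1 (period 4).
451 mod 4 = 3, so the last digit matches 7^3 = 3.

3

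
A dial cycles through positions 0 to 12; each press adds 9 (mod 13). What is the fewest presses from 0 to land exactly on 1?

3

13 = 1·9 + 4
9 = 2·4 + 1
4 = 4·1 + 0
Back-substituting gives 9·3 ≡ 1 (mod 13).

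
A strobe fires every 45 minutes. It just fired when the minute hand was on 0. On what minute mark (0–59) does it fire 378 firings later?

30

378·45 = 17010.
17010 = 283·60 + 30, so 17010 mod 60 = 30.
(0 + 30) mod 60 = 30.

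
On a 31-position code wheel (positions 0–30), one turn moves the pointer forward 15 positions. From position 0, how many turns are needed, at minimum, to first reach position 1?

15·29 = 435 = 14·31 + 1, so 15⁻¹ ≡ 29 (mod 31).

29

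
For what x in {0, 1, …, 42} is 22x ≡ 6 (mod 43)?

12

The inverse of 22 mod 43 is 2 (since 22·2 = 44 ≡ 1).
So x ≡ 2·6 = 12 ≡ 12 (mod 43).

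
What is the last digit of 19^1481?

9

Last digits of 9^n: 9, 1 (period 2).
1481 leaves remainder 1 on division by 2, so 19^1481 ends in 9.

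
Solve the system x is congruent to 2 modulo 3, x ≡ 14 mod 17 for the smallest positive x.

Since 17·2 ≡ 1 (mod 3), take x = 14 + 17·((2−14)·2 mod 3) = 14 + 17·0 = 14.
Check: 14 mod 3 = 2, 14 mod 17 = 14.

14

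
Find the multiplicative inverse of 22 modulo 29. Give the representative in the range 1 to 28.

4

22·4 = 88 = 3·29 + 1, so 22⁻¹ ≡ 4 (mod 29).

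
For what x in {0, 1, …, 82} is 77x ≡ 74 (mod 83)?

43

77⁻¹ ≡ 69 (mod 83) because 77·69 = 5313 = 64·83 + 1.
So x ≡ 69·74 = 5106 ≡ 43 (mod 83).
Check: 77·43 = 3311 = 39·83 + 74.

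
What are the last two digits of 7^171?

43

Successive squares of 7 mod 100: 7^1≡7, 7^2≡49, 7^4≡1, 7^8≡1, 7^16≡1, 7^32≡1, 7^64≡1, 7^128≡1.
171 = 1 + 2 + 8 + 32 + 128, so 7^171 ≡ 7·49·1·1·1 ≡ 43 (mod 100).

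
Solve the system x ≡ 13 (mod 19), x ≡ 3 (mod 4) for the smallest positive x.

51

Since 4·5 ≡ 1 (mod 19), take x = 3 + 4·((13−3)·5 mod 19) = 3 + 4·12 = 51.
Check: 51 mod 19 = 13, 51 mod 4 = 3.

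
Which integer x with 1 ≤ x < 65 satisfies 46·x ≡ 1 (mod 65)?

41

65 = 1·46 + 19
46 = 2·19 + 8
19 = 2·8 + 3
8 = 2·3 + 2
3 = 1·2 + 1
2 = 2·1 + 0
Back-substituting gives 46·41 ≡ 1 (mod 65).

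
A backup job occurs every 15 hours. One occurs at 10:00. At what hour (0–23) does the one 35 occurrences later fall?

7

35·15 = 525.
Dividing 525 by 24 gives quotient 21 and remainder 21.
(10 + 21) mod 24 = 7.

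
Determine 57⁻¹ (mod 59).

29

57·29 = 1653 = 28·59 + 1, so 57⁻¹ ≡ 29 (mod 59).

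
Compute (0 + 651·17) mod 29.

651·17 = 11067.
11067 − 381·29 = 18, so 11067 ≡ 18 (mod 29).
(0 + 18) mod 29 = 18.

18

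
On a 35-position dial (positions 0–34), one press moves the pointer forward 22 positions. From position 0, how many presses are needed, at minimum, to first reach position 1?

35 = 1·22 + 13
22 = 1·13 + 9
13 = 1·9 + 4
9 = 2·4 + 1
4 = 4·1 + 0
Back-substituting gives 22·8 ≡ 1 (mod 35).

8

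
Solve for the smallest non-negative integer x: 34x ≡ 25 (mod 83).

The inverse of 34 mod 83 is 22 (since 34·22 = 748 ≡ 1).
Multiplying both sides by 22: x ≡ 22·25 = 550 ≡ 52 (mod 83).
Check: 34·52 = 1768 = 21·83 + 25.

52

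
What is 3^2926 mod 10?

The units digit of 3^n cycles with period 4: 3, 9, 7, 1, …
2926 mod 4 = 2, so the last digit matches 3^2 = 9.

9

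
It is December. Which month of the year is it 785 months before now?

785 = 65·12 + 5, so 785 mod 12 = 5.
December − 5 months → July.

July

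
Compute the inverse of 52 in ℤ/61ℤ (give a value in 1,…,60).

52·27 = 1404 = 23·61 + 1, so 52⁻¹ ≡ 27 (mod 61).

27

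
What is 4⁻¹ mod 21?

16

4·16 = 64 = 3·21 + 1, so 4⁻¹ ≡ 16 (mod 21).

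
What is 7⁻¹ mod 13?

13 = 1·7 + 6
7 = 1·6 + 1
6 = 6·1 + 0
Back-substituting gives 7·2 ≡ 1 (mod 13).

2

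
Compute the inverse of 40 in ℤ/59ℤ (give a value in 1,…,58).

31

40·31 = 1240 = 21·59 + 1, so 40⁻¹ ≡ 31 (mod 59).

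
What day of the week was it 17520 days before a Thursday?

17520 mod 7 = 6 (since 2502·7 = 17514).
Thursday − 6 days → Friday.

Friday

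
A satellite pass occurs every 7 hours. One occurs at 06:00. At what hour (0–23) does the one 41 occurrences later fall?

5

41·7 = 287.
Dividing 287 by 24 gives quotient 11 and remainder 23.
(6 + 23) mod 24 = 5.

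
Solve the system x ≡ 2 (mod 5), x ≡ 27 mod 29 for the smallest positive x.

27

Since 29·4 ≡ 1 (mod 5), take x = 27 + 29·((2−27)·4 mod 5) = 27 + 29·0 = 27.
Check: 27 mod 5 = 2, 27 mod 29 = 27.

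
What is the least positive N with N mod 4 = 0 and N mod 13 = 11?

x ≡ 0 (mod 4) gives x ∈ {0, 4, 8, 12, 16, 20, 24}.
The first of these with x mod 13 = 11 is 24.

24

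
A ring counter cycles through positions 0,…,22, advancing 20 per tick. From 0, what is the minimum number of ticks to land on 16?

The inverse of 20 mod 23 is 15 (since 20·15 = 300 ≡ 1).
So x ≡ 15·16 = 240 ≡ 10 (mod 23).
Check: 20·10 = 200 = 8·23 + 16.

10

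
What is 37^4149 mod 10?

7

Last digits of 7^n: 7, 9, 3, 1 (period 4).
4149 mod 4 = 1, so the last digit matches 7^1 = 7.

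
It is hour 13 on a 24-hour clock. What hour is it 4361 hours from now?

6

4361 mod 24 = 17 (since 181·24 = 4344).
(13 + 17) mod 24 = 6.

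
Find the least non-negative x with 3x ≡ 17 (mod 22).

The inverse of 3 mod 22 is 15 (since 3·15 = 45 ≡ 1).
So x ≡ 15·17 = 255 ≡ 13 (mod 22).

13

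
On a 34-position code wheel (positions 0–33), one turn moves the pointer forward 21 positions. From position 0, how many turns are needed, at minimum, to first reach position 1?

13

21·13 = 273 = 8·34 + 1, so 21⁻¹ ≡ 13 (mod 34).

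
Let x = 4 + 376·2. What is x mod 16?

4

376·2 = 752.
Dividing 752 by 16 gives quotient 47 and remainder 0.
(4 + 0) mod 16 = 4.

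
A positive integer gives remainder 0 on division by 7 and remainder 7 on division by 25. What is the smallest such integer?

Since 25·2 ≡ 1 (mod 7), take x = 7 + 25·((0−7)·2 mod 7) = 7 + 25·0 = 7.
Check: 7 mod 7 = 0, 7 mod 25 = 7.

7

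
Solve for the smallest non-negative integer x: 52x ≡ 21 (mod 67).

12

The inverse of 52 mod 67 is 58 (since 52·58 = 3016 ≡ 1).
So x ≡ 58·21 = 1218 ≡ 12 (mod 67).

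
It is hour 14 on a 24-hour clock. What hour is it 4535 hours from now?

4535 − 188·24 = 23, so 4535 ≡ 23 (mod 24).
(14 + 23) mod 24 = 13.

13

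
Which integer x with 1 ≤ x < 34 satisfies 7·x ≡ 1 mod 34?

34 = 4·7 + 6
7 = 1·6 + 1
6 = 6·1 + 0
Back-substituting gives 7·5 ≡ 1 (mod 34).

5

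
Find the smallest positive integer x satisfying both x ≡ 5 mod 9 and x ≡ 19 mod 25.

x ≡ 5 (mod 9) gives x ∈ {5, 14, 23, 32, 41, 50, 59, 68, …}.
The first of these with x mod 25 = 19 is 194.

194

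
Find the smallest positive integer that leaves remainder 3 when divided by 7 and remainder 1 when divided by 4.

x ≡ 1 (mod 4) gives x ∈ {1, 5, 9, 13, 17}.
The first of these with x mod 7 = 3 is 17.

17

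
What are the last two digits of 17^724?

By repeated squaring mod 100: 17^1≡17, 17^2≡89, 17^4≡21, 17^8≡41, 17^16≡81, 17^32≡61, 17^64≡21, 17^128≡41, 17^256≡81, 17^512≡61.
724 = 4 + 16 + 64 + 128 + 512, so 17^724 ≡ 21·81·21·41·61 ≡ 21 (mod 100).

21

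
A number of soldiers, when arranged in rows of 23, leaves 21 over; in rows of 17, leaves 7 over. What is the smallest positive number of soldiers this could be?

x ≡ 7 (mod 17) gives x ∈ {7, 24, 41, 58, 75, 92, 109, 126, …}.
The first of these with x mod 23 = 21 is 228.

228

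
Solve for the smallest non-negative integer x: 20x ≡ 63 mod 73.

The inverse of 20 mod 73 is 11 (since 20·11 = 220 ≡ 1).
So x ≡ 11·63 = 693 ≡ 36 (mod 73).

36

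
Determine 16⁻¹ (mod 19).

6

19 = 1·16 + 3
16 = 5·3 + 1
3 = 3·1 + 0
Back-substituting gives 16·6 ≡ 1 (mod 19).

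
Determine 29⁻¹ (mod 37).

29·23 = 667 = 18·37 + 1, so 29⁻¹ ≡ 23 (mod 37).

23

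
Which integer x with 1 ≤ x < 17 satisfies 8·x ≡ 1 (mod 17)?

15

8·15 = 120 = 7·17 + 1, so 8⁻¹ ≡ 15 (mod 17).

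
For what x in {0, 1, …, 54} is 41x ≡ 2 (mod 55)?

The inverse of 41 mod 55 is 51 (since 41·51 = 2091 ≡ 1).
So x ≡ 51·2 = 102 ≡ 47 (mod 55).
Check: 41·47 = 1927 = 35·55 + 2.

47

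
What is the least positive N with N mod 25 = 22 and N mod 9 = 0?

x ≡ 0 (mod 9) gives x ∈ {0, 9, 18, 27, 36, 45, 54, 63, …}.
The first of these with x mod 25 = 22 is 72.

72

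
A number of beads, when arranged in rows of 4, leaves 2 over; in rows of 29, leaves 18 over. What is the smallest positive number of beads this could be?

18

Since 29·1 ≡ 1 (mod 4), take x = 18 + 29·((2−18)·1 mod 4) = 18 + 29·0 = 18.
Check: 18 mod 4 = 2, 18 mod 29 = 18.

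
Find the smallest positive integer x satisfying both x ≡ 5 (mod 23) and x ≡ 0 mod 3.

x ≡ 0 (mod 3) gives x ∈ {0, 3, 6, 9, 12, 15, 18, 21, …}.
The first of these with x mod 23 = 5 is 51.

51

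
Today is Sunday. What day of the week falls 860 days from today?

Dividing 860 by 7 gives quotient 122 and remainder 6.
Sunday + 6 days → Saturday.

Saturday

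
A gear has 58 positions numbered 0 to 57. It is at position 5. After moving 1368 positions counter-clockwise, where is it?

1368 = 23·58 + 34, so 1368 mod 58 = 34.
(5 − 34) mod 58 = 29.

29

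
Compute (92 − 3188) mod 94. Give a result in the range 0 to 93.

3188 = 33·94 + 86, so 3188 mod 94 = 86.
(92 − 86) mod 94 = 6.

6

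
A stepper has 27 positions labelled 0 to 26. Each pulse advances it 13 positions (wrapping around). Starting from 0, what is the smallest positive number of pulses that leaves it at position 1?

13·25 = 325 = 12·27 + 1, so 13⁻¹ ≡ 25 (mod 27).

25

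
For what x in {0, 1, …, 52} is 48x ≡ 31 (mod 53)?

15

48⁻¹ ≡ 21 (mod 53) because 48·21 = 1008 = 19·53 + 1.
Multiplying both sides by 21: x ≡ 21·31 = 651 ≡ 15 (mod 53).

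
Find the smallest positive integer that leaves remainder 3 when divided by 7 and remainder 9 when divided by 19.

x ≡ 3 (mod 7) gives x ∈ {3, 10, 17, 24, 31, 38, 45, 52, …}.
The first of these with x mod 19 = 9 is 66.

66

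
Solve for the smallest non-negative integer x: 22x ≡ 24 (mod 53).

30

The inverse of 22 mod 53 is 41 (since 22·41 = 902 ≡ 1).
So x ≡ 41·24 = 984 ≡ 30 (mod 53).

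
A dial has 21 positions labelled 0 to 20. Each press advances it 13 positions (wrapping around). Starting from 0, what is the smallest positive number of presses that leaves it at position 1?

13

21 = 1·13 + 8
13 = 1·8 + 5
8 = 1·5 + 3
5 = 1·3 + 2
3 = 1·2 + 1
2 = 2·1 + 0
Back-substituting gives 13·13 ≡ 1 (mod 21).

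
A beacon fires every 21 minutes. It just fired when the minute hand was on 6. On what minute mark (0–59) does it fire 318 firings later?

318·21 = 6678.
6678 mod 60 = 18 (since 111·60 = 6660).
(6 + 18) mod 60 = 24.

24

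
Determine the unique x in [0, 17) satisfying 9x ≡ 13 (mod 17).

The inverse of 9 mod 17 is 2 (since 9·2 = 18 ≡ 1).
So x ≡ 2·13 = 26 ≡ 9 (mod 17).
Check: 9·9 = 81 = 4·17 + 13.

9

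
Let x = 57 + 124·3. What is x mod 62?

57

124·3 = 372.
372 − 6·62 = 0, so 372 ≡ 0 (mod 62).
(57 + 0) mod 62 = 57.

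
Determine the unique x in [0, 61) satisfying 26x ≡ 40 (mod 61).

25

The inverse of 26 mod 61 is 54 (since 26·54 = 1404 ≡ 1).
So x ≡ 54·40 = 2160 ≡ 25 (mod 61).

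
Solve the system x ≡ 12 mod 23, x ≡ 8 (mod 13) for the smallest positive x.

242

x ≡ 8 (mod 13) gives x ∈ {8, 21, 34, 47, 60, 73, 86, 99, …}.
The first of these with x mod 23 = 12 is 242.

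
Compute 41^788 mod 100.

21

Square-and-reduce mod 100: 41^1≡41, 41^2≡81, 41^4≡61, 41^8≡21, 41^16≡41, 41^32≡81, 41^64≡61, 41^128≡21, 41^256≡41, 41^512≡81.
788 = 4 + 16 + 256 + 512, so 41^788 ≡ 61·41·41·81 ≡ 21 (mod 100).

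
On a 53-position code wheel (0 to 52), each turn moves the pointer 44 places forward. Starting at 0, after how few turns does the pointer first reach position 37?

43

44⁻¹ ≡ 47 (mod 53) because 44·47 = 2068 = 39·53 + 1.
So x ≡ 47·37 = 1739 ≡ 43 (mod 53).
Check: 44·43 = 1892 = 35·53 + 37.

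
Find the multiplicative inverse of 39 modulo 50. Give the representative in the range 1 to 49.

39·9 = 351 = 7·50 + 1, so 39⁻¹ ≡ 9 (mod 50).

9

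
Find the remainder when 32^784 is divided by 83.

Square-and-reduce mod 83: 32^1≡32, 32^2≡28, 32^4≡37, 32^8≡41, 32^16≡21, 32^32≡26, 32^64≡12, 32^128≡61, 32^256≡69, 32^512≡30.
Since 784 = 16 + 256 + 512 in binary, 32^784 ≡ 21·69·30 ≡ 61 (mod 83).

61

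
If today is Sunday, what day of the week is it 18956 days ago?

Dividing 18956 by 7 gives quotient 2708 and remainder 0.
Sunday − 0 days → Sunday.

Sunday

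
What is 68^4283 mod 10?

Powers of 8 mod 10 repeat with period 4: 8, 4, 2, 6.
4283 leaves remainder 3 on division by 4, so 68^4283 ends in 2.

2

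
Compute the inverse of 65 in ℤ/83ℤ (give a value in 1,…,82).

65·23 = 1495 = 18·83 + 1, so 65⁻¹ ≡ 23 (mod 83).

23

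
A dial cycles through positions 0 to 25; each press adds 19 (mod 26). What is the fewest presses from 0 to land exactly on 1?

11

26 = 1·19 + 7
19 = 2·7 + 5
7 = 1·5 + 2
5 = 2·2 + 1
2 = 2·1 + 0
Back-substituting gives 19·11 ≡ 1 (mod 26).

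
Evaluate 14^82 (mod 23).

8

By repeated squaring mod 23: 14^1≡14, 14^2≡12, 14^4≡6, 14^8≡13, 14^16≡8, 14^32≡18, 14^64≡2.
Since 82 = 2 + 16 + 64 in binary, 14^82 ≡ 12·8·2 ≡ 8 (mod 23).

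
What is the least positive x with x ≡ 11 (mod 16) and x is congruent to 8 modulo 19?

x ≡ 11 (mod 16) gives x ∈ {11, 27}.
The first of these with x mod 19 = 8 is 27.

27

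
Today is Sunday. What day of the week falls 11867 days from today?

Tuesday

Dividing 11867 by 7 gives quotient 1695 and remainder 2.
Sunday + 2 days → Tuesday.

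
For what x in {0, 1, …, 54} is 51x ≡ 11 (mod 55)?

The inverse of 51 mod 55 is 41 (since 51·41 = 2091 ≡ 1).
Multiplying both sides by 41: x ≡ 41·11 = 451 ≡ 11 (mod 55).

11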